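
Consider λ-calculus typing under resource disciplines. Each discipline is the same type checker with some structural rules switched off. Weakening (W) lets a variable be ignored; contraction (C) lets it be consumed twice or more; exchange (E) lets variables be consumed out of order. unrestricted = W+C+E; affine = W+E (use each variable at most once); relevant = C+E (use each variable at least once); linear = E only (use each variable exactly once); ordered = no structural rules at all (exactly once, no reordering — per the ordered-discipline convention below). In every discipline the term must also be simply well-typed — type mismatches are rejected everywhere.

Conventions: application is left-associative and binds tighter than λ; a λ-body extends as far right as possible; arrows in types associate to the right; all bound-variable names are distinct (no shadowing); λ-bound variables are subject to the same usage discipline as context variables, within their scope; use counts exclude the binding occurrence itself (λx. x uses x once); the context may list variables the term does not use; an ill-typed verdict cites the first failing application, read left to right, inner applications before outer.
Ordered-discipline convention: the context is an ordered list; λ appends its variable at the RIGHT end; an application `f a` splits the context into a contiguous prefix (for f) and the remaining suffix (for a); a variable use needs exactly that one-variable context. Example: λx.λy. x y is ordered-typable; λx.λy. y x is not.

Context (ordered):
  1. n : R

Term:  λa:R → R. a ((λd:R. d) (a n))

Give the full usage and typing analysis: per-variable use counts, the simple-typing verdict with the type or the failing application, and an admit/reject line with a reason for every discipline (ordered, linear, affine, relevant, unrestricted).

counts: n: 1; a [bound]: 2; d [bound]: 1
use order (left to right): a, d, a, n
typing: the term checks, with type (R → R) → R
ordered: ✗ — uses contraction: a ×2
linear: ✗ — uses contraction: a ×2
affine: ✗ — uses contraction: a ×2
relevant: ✓ — n, a, d: all used, weakening unneeded
unrestricted: ✓ — well-typed at (R → R) → R; no restrictions here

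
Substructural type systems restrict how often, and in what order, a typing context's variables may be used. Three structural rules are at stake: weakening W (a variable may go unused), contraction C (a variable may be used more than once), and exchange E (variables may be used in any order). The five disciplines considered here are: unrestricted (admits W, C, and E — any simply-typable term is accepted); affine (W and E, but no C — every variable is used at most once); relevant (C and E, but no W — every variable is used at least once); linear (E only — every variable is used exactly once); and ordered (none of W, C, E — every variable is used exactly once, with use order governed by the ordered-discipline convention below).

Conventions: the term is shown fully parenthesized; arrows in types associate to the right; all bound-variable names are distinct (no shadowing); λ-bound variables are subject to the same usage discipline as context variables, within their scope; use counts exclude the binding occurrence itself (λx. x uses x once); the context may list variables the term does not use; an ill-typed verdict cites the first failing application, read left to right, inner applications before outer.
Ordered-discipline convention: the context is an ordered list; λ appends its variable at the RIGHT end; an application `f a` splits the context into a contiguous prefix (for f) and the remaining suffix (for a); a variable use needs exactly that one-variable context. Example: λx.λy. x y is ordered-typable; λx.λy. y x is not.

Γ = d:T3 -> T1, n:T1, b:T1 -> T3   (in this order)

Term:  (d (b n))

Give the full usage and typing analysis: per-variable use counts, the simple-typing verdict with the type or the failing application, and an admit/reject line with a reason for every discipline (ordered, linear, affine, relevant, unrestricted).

counts: d ×1; n ×1; b ×1
use order (left to right): d, b, n
typing: ✓ — T1
ordered ✗ (no contiguous prefix/suffix split fits d, b, n)
linear ✓ (exactly-once usage across d, n, b)
affine ✓ (no duplicate uses among d, n, b)
relevant ✓ (d, n, b: all used, weakening unneeded)
unrestricted ✓ (type-checks (T1) and nothing is barred)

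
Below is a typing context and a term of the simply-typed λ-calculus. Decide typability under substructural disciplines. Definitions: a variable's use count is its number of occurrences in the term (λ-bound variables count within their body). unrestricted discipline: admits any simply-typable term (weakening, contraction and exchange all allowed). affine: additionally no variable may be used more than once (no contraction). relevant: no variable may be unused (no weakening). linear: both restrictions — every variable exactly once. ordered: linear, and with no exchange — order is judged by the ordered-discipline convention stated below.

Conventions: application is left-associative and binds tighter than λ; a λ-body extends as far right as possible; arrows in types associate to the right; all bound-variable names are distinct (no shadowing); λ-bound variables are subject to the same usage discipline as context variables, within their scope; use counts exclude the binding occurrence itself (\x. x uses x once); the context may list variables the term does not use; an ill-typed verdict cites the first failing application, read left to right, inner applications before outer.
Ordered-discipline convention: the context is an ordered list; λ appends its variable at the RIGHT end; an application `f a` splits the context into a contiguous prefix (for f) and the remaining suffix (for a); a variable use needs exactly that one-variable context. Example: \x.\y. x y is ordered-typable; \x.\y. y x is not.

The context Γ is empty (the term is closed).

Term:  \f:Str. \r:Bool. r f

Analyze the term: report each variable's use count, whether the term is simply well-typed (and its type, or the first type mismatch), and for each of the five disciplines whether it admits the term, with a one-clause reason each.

usage: f (bound)=1; r (bound)=1
order of uses: r, f
typing: ill-typed: non-function type Bool applied to an argument
ordered: ✗ — fails simple typing
linear: ✗ — a type mismatch blocks all five
affine: ✗ — the type mismatch rejects it
relevant: ✗ — not simply typable
unrestricted: ✗ — fails simple typing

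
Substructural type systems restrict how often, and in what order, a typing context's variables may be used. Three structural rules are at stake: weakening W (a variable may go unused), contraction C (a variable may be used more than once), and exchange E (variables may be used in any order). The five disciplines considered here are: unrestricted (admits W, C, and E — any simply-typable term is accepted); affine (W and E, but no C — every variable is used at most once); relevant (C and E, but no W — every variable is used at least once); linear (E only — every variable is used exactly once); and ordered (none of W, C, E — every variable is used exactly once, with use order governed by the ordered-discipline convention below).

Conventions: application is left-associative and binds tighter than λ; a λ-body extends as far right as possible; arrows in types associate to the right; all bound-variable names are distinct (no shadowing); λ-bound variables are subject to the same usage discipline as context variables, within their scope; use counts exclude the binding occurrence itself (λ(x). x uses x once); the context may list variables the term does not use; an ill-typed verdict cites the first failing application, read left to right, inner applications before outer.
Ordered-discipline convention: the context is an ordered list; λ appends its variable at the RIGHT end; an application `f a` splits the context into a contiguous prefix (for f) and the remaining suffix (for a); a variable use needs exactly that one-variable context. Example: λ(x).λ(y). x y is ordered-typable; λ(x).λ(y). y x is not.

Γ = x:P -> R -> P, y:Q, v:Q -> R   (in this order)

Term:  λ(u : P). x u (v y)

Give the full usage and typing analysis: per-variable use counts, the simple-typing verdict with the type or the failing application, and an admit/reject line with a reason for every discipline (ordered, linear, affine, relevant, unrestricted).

variable uses: x ×1; y ×1; v ×1; u (λ-bound) ×1
left-to-right use order: x, u, v, y
typing: the term checks, with type P -> P
ordered ✗ (use order x, u, v, y needs exchange)
linear ✓ (exactly-once usage across x, y, v, u)
affine ✓ (x, y, v, u: no repeats, contraction unneeded)
relevant ✓ (x, y, v, u: all used, weakening unneeded)
unrestricted ✓ (type-checks (P -> P) and nothing is barred)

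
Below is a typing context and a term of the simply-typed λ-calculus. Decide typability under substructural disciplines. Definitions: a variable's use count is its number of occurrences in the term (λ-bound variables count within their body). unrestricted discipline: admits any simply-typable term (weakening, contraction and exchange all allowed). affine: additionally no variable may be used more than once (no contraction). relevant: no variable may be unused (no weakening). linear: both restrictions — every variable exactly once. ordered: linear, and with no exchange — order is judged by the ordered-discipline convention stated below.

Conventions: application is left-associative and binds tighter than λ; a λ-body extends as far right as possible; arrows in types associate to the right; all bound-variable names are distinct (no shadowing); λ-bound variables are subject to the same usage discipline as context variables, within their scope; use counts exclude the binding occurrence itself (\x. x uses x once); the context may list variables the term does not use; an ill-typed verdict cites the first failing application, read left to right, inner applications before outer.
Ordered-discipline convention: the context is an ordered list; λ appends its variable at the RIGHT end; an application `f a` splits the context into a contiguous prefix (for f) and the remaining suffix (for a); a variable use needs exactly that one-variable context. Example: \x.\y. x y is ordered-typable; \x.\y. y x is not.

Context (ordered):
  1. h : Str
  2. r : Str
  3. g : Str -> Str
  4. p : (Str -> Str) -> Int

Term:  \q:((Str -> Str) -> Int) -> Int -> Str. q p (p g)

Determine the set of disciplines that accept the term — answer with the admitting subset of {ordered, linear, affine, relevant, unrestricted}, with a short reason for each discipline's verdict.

admitting disciplines: unrestricted
counts: h ×0, r ×0, g ×1, p ×2, q (λ-bound) ×1
order of uses: q, p, p, g
typing: ✓ — (((Str -> Str) -> Int) -> Int -> Str) -> Str
ordered: ✗, repeated use of p ×2; h, r left unused
linear: ✗, repeated use of p ×2; h, r left unused
affine: ✗, repeated use of p ×2
relevant: ✗, h, r left unused
unrestricted: ✓, typability at (((Str -> Str) -> Int) -> Int -> Str) -> Str is all that's needed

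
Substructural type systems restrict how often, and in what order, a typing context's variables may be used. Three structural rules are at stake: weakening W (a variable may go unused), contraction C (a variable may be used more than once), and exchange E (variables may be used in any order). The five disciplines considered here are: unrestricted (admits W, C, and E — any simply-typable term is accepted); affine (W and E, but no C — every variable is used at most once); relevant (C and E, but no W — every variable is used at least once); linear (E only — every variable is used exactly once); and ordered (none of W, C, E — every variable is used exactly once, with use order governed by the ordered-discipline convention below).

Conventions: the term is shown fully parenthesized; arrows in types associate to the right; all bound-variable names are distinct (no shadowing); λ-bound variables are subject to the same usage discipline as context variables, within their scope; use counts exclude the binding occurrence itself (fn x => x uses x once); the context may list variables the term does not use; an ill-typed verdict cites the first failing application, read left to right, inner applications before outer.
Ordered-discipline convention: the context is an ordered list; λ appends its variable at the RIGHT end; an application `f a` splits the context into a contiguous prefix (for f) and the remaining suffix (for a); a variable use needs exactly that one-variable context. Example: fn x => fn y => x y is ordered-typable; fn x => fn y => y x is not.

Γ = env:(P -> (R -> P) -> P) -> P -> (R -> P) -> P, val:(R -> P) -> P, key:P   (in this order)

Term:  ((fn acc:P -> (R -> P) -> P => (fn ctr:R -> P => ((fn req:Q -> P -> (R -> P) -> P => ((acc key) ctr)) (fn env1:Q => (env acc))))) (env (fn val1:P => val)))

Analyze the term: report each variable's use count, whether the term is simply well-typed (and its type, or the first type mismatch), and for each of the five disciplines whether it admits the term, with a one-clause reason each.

counts: env=2; val=1; key=1; acc (λ-bound)=2; ctr (λ-bound)=1; req (λ-bound)=0; env1 (λ-bound)=0; val1 (λ-bound)=0
left-to-right use order: acc, key, ctr, env, acc, env, val
typing: well-typed — term : (R -> P) -> P
ordered: ✗, env ×2, acc ×2 used more than once (contraction); needs weakening: req, env1, val1 unused
linear: ✗, env ×2, acc ×2 used more than once (contraction); needs weakening: req, env1, val1 unused
affine: ✗, env ×2, acc ×2 used more than once (contraction)
relevant: ✗, needs weakening: req, env1, val1 unused
unrestricted: ✓, simply typable at (R -> P) -> P; W, C, E all held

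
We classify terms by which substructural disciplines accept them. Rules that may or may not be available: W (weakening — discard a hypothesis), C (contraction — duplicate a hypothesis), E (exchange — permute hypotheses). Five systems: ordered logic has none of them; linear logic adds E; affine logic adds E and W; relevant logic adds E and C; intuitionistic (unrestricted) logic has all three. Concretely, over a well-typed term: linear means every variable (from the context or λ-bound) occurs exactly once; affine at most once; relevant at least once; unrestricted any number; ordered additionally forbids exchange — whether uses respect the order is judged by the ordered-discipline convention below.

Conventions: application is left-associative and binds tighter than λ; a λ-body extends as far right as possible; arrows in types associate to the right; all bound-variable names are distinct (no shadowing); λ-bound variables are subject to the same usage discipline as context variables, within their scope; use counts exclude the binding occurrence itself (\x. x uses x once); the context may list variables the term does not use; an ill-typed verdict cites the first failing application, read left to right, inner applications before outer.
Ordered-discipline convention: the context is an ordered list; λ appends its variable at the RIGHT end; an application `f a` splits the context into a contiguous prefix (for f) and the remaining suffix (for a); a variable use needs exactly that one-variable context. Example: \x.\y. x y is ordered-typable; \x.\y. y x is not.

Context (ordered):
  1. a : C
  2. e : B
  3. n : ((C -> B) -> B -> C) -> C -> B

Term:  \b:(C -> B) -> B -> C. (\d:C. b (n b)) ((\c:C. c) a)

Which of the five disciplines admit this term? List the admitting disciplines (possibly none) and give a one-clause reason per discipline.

admitting disciplines: unrestricted
use counts: a: 1×; e: 0×; n: 1×; b (bound): 2×; d (bound): 0×; c (bound): 1×
order of uses: b, n, b, c, a
typing: the term checks, with type ((C -> B) -> B -> C) -> B -> C
ordered ✗ (repeated use of b ×2; e, d left unused)
linear ✗ (repeated use of b ×2; e, d left unused)
affine ✗ (repeated use of b ×2)
relevant ✗ (e, d left unused)
unrestricted ✓ (typability at ((C -> B) -> B -> C) -> B -> C is all that's needed)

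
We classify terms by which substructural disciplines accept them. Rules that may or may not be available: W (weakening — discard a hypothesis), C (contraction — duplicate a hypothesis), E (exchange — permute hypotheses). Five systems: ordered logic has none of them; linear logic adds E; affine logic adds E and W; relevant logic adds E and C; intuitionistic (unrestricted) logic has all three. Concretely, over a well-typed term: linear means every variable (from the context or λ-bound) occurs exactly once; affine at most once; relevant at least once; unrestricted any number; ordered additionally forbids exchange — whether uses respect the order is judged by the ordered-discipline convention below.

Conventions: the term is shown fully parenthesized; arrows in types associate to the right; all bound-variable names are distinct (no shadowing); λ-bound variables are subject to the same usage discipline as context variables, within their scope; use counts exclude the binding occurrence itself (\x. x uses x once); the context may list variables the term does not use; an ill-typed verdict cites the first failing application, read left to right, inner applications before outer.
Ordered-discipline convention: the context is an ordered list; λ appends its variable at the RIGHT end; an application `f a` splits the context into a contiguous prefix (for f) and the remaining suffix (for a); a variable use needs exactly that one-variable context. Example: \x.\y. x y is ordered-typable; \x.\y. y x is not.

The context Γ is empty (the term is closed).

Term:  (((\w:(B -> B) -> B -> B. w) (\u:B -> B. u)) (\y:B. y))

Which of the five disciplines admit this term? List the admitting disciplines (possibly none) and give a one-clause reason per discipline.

admitted in: ordered, linear, affine, relevant, unrestricted
use counts: w [bound]: 1×, u [bound]: 1×, y [bound]: 1×
left-to-right use order: w, u, y
typing: well-typed at B -> B
ordered ✓ (w, u, y: once each, no exchange needed)
linear ✓ (exactly-once usage across w, u, y)
affine ✓ (no duplicate uses among w, u, y)
relevant ✓ (every one of w, u, y appears)
unrestricted ✓ (type-checks (B -> B) and nothing is barred)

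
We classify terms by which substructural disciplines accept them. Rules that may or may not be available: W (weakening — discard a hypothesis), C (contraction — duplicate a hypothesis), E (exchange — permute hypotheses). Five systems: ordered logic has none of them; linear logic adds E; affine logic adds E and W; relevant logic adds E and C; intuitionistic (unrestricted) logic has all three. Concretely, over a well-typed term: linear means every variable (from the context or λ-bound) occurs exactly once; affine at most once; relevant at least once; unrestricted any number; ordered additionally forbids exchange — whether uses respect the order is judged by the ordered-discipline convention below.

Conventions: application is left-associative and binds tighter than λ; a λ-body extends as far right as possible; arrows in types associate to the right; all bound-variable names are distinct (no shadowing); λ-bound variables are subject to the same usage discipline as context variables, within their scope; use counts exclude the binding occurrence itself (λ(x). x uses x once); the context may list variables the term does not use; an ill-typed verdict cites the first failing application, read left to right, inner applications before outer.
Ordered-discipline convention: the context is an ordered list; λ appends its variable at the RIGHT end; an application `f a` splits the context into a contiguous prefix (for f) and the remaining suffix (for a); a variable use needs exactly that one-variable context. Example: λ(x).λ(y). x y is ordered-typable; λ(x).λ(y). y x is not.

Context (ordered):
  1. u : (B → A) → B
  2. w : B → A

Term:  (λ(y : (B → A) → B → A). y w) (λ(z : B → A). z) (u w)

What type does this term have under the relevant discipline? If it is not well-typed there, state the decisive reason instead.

term : A
use counts: u: 1×; w: 2×; y (bound): 1×; z (bound): 1×
use order (left to right): y, w, z, u, w
typing: well-typed — term : A
all disciplines: ordered ✗ · linear ✗ · affine ✗ · relevant ✓ · unrestricted ✓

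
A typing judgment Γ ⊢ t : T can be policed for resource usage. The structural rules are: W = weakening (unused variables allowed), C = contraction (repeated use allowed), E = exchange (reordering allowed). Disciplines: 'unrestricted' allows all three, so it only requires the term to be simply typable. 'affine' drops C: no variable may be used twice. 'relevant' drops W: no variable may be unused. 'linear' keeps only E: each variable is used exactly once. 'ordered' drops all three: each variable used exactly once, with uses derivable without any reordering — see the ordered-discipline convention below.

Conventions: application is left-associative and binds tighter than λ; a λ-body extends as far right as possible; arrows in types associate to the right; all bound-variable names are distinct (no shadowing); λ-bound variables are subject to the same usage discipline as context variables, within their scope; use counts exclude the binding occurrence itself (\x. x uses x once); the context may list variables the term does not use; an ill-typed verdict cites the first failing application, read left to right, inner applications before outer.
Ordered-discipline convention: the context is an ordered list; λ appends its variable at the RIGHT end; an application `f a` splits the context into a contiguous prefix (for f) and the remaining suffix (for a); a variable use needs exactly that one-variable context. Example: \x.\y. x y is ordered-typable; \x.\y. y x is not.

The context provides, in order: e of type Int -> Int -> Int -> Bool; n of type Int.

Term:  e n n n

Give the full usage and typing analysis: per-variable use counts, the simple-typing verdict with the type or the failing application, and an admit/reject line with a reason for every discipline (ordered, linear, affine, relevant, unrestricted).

usage: e ×1, n ×3
order of uses: e, n, n, n
typing: well-typed at Bool
ordered: ✗ — uses contraction: n ×3
linear: ✗ — uses contraction: n ×3
affine: ✗ — uses contraction: n ×3
relevant: ✓ — every one of e, n appears
unrestricted: ✓ — simply typable at Bool; W, C, E all held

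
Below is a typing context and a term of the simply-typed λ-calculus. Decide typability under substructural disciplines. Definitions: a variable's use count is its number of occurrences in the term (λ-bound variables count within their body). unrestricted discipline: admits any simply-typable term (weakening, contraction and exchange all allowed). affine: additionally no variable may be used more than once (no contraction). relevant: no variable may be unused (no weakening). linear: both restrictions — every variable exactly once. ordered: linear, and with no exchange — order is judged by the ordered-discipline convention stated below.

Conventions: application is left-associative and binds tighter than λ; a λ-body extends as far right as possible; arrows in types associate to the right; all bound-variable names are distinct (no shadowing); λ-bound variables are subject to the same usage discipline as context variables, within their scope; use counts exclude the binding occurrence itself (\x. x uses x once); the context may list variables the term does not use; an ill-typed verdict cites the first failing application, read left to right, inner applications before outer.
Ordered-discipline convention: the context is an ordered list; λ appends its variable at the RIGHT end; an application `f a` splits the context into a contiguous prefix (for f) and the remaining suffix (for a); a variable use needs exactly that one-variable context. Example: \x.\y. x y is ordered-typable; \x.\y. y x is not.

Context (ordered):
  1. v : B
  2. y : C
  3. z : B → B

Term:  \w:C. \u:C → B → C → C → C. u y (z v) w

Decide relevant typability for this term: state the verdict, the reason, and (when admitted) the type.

yes — every one of v, y, z, w, u appears; term : C → (C → B → C → C → C) → C → C
variable uses: v ×1; y ×1; z ×1; w (bound) ×1; u (bound) ×1
uses in reading order: u, y, z, v, w
typing: well-typed at C → (C → B → C → C → C) → C → C
per-discipline verdicts: ordered ✗; linear ✓; affine ✓; relevant ✓; unrestricted ✓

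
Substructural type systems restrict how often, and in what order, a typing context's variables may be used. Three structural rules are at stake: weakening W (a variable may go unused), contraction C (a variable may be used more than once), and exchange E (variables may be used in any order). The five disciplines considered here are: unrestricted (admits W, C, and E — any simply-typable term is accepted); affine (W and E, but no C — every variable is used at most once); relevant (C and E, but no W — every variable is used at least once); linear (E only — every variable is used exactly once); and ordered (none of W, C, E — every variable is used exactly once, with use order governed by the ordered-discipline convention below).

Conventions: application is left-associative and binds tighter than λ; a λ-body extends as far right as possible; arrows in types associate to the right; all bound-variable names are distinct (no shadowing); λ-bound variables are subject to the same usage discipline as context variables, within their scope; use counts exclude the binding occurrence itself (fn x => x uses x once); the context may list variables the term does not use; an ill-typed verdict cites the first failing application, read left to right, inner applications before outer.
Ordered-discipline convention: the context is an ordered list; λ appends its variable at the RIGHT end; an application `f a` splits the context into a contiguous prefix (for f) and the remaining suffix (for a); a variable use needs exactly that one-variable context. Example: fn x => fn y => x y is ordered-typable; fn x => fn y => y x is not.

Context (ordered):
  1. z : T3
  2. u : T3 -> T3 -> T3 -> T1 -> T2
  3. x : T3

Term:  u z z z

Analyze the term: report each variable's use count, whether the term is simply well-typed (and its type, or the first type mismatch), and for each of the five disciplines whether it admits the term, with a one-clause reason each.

variable uses: z ×3; u ×1; x ×0
left-to-right use order: u, z, z, z
typing: ✓ — T1 -> T2
ordered: ✗ — repeated use of z ×3; x never used (weakening)
linear: ✗ — repeated use of z ×3; x never used (weakening)
affine: ✗ — repeated use of z ×3
relevant: ✗ — x never used (weakening)
unrestricted: ✓ — typability at T1 -> T2 is all that's needed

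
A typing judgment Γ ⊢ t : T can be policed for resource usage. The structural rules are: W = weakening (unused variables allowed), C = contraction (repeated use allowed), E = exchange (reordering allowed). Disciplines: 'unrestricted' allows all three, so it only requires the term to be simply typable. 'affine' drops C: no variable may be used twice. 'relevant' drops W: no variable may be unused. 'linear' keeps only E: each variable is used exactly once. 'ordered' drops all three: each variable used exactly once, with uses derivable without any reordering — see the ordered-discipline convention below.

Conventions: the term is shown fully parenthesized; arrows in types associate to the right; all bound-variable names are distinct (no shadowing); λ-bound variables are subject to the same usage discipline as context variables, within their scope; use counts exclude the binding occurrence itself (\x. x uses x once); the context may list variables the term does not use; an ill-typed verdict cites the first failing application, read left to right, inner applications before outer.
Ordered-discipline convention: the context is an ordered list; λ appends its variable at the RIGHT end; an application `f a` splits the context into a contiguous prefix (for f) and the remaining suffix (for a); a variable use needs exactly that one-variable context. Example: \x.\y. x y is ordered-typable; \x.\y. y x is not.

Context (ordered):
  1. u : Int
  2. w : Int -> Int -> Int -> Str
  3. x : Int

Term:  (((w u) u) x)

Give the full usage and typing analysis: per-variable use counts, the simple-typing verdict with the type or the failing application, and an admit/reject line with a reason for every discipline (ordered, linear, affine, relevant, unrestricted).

use counts: u ×2; w ×1; x ×1
order of uses: w, u, u, x
typing: well-typed at Str
ordered: ✗ — uses contraction: u ×2
linear: ✗ — uses contraction: u ×2
affine: ✗ — uses contraction: u ×2
relevant: ✓ — none of u, w, x goes unused
unrestricted: ✓ — typability at Str is all that's needed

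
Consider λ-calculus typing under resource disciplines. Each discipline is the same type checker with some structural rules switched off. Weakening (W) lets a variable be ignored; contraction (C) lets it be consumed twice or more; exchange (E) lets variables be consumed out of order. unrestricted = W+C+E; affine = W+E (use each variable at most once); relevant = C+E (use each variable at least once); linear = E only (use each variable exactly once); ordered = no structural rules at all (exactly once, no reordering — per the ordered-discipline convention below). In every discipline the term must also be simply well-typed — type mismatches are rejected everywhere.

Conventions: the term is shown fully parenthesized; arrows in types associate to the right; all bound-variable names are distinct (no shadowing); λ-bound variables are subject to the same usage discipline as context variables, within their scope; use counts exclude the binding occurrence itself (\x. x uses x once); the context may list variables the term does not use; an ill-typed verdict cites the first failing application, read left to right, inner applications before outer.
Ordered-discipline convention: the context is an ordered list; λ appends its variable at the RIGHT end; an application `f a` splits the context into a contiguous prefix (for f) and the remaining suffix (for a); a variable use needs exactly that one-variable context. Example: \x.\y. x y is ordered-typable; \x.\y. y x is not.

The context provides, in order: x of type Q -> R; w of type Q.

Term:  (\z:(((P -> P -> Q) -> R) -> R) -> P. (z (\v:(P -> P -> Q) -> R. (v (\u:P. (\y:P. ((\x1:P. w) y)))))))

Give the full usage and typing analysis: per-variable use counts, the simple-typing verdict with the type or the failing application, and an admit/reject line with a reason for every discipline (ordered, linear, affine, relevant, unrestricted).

counts: x ×0; w ×1; z (λ-bound) ×1; v (λ-bound) ×1; u (λ-bound) ×0; y (λ-bound) ×1; x1 (λ-bound) ×0
order of uses: z, v, w, y
typing: the term checks, with type ((((P -> P -> Q) -> R) -> R) -> P) -> P
ordered: ✗, x, u, x1 left unused
linear: ✗, x, u, x1 left unused
affine: ✓, x, w, z, v, u, y, x1: no repeats, contraction unneeded
relevant: ✗, x, u, x1 left unused
unrestricted: ✓, typability at ((((P -> P -> Q) -> R) -> R) -> P) -> P is all that's needed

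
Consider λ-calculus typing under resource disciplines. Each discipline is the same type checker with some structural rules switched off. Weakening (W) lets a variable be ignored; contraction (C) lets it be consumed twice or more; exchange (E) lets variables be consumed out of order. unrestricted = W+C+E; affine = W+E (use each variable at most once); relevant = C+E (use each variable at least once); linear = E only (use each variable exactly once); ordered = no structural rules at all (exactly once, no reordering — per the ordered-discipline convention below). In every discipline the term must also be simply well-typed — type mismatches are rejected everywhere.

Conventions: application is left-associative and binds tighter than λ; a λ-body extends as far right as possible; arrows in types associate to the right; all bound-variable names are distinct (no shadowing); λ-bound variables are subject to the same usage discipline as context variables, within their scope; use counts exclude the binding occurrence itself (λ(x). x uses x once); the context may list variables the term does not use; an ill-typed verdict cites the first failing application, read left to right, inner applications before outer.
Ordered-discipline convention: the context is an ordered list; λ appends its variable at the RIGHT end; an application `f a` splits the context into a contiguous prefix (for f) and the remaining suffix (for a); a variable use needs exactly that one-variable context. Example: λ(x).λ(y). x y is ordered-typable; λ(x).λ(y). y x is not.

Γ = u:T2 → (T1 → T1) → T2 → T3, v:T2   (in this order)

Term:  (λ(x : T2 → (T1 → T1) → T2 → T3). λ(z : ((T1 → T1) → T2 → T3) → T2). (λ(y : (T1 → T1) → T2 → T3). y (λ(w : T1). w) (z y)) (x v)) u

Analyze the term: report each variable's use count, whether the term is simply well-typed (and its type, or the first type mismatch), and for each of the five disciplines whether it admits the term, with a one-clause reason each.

use counts: u: 1×; v: 1×; x [bound]: 1×; z [bound]: 1×; y [bound]: 2×; w [bound]: 1×
left-to-right use order: y, w, z, y, x, v, u
typing: well-typed — term : (((T1 → T1) → T2 → T3) → T2) → T3
ordered: ✗, repeated use of y ×2
linear: ✗, repeated use of y ×2
affine: ✗, repeated use of y ×2
relevant: ✓, none of u, v, x, z, y, w goes unused
unrestricted: ✓, typability at (((T1 → T1) → T2 → T3) → T2) → T3 is all that's needed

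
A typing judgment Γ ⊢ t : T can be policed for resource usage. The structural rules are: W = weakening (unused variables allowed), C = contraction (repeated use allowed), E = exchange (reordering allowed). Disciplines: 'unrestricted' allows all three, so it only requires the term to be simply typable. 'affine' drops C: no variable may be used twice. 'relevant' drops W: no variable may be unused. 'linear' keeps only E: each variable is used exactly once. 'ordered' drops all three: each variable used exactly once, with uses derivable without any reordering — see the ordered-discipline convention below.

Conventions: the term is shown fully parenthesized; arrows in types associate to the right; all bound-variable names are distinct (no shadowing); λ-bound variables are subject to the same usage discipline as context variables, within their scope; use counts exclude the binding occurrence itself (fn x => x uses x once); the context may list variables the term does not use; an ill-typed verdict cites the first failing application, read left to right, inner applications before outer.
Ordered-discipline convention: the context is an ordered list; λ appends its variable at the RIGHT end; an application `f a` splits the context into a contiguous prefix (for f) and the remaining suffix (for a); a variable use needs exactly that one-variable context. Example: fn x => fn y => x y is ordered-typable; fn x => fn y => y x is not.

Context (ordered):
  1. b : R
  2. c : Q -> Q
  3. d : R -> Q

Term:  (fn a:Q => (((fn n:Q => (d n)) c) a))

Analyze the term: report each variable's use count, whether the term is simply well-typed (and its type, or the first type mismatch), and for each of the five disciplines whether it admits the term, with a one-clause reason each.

usage: b: 0; c: 1; d: 1; a (bound): 1; n (bound): 1
use order (left to right): d, n, c, a
typing: ill-typed: argument of type Q where R is required
ordered: ✗, a type mismatch blocks all five
linear: ✗, the type mismatch rejects it
affine: ✗, not simply typable
relevant: ✗, fails simple typing
unrestricted: ✗, a type mismatch blocks all five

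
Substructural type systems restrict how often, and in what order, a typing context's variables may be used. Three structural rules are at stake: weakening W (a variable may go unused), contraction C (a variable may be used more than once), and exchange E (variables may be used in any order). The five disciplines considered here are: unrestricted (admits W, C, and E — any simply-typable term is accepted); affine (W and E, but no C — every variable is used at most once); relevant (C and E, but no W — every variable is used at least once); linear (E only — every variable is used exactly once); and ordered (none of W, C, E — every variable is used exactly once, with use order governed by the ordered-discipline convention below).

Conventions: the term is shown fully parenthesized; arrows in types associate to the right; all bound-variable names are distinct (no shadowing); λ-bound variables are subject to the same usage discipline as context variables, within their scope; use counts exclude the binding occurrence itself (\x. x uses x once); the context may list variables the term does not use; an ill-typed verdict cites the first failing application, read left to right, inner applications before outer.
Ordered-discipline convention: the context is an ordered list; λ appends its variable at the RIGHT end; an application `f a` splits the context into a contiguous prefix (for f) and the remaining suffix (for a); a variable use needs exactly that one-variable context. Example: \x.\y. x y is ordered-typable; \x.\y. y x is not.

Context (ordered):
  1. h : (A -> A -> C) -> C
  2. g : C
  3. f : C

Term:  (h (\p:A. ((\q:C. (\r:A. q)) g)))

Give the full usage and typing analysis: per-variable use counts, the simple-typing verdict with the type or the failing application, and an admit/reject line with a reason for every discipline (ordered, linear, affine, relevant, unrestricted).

usage: h=1, g=1, f=0, p (bound)=0, q (bound)=1, r (bound)=0
use order (left to right): h, q, g
typing: well-typed at C
ordered ✗ (unused: f, p, r — weakening required)
linear ✗ (unused: f, p, r — weakening required)
affine ✓ (no duplicate uses among h, g, f, p, q, r)
relevant ✗ (unused: f, p, r — weakening required)
unrestricted ✓ (typability at C is all that's needed)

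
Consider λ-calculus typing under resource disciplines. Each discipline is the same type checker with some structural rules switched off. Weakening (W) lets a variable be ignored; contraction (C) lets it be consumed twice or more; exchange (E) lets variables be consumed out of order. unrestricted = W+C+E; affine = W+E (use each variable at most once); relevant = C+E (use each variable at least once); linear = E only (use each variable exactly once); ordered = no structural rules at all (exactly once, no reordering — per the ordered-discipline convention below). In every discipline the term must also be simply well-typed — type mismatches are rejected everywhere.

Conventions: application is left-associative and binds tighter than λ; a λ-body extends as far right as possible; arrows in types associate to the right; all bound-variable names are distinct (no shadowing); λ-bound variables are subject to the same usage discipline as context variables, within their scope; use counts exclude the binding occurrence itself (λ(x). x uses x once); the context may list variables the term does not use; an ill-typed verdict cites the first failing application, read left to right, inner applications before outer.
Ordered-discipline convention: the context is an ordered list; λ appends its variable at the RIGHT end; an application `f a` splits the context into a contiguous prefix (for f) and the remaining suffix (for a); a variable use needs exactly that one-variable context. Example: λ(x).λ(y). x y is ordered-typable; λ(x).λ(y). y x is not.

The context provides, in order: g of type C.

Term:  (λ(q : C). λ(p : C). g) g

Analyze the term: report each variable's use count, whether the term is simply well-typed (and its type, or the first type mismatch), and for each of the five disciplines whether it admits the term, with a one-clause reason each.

usage: g: 2×; q (λ-bound): 0×; p (λ-bound): 0×
uses in reading order: g, g
typing: well-typed at C → C
ordered ✗ (g ×2 used more than once (contraction); needs weakening: q, p unused)
linear ✗ (g ×2 used more than once (contraction); needs weakening: q, p unused)
affine ✗ (g ×2 used more than once (contraction))
relevant ✗ (needs weakening: q, p unused)
unrestricted ✓ (type-checks (C → C) and nothing is barred)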